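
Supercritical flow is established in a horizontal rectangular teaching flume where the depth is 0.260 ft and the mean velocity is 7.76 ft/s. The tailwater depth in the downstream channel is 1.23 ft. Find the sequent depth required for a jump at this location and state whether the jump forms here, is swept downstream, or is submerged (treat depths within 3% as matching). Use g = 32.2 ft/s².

y₂ = 0.865 ft; the jump is submerged

Fr₁ = V₁/√(g·y₁) = 7.76/√(32.2×0.260) = 2.68.
Sequent-depth ratio: y₂/y₁ = ½[√(1 + 8Fr₁²) − 1] = ½[√58.54 − 1] = 3.33.
y₂ = 3.33 × 0.260 = 0.865 ft.
Tailwater y_tw = 1.23 ft: y_tw > y₂, so the jump is submerged.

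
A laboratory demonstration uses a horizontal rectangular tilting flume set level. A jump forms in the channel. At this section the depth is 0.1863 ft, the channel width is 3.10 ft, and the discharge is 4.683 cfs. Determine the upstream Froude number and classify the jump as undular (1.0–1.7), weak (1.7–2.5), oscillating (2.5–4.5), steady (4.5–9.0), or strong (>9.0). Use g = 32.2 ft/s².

Fr₁ = 3.311; oscillating jump

q = Q/b = 4.683/3.10 = 1.511 ft²/s; V₁ = q/y₁ = 8.109 ft/s. Fr₁ = V₁/√(g·y₁) = 3.311.
Fr₁ = 3.311 lies in the oscillating range.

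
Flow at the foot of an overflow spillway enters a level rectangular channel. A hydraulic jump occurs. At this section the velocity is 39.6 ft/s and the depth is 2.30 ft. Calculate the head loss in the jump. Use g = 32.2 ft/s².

ΔE = 12.1 ft

Fr₁ = V₁/√(g·y₁) = 39.6/√(32.2×2.30) = 4.60.
From the momentum equation for a rectangular channel, y₂/y₁ = ½[√(1 + 8Fr₁²) − 1] = ½[√170.4 − 1] = 6.03.
y₂ = 6.03 × 2.30 = 13.9 ft.
q = V₁·y₁ = 39.6 × 2.30 = 91.1 ft²/s. V₂ = q/y₂ = 91.1/13.9 = 6.57 ft/s. E₁ = y₁ + V₁²/2g = 26.7 ft; E₂ = y₂ + V₂²/2g = 14.5 ft. ΔE = E₁ − E₂ = 12.1 ft.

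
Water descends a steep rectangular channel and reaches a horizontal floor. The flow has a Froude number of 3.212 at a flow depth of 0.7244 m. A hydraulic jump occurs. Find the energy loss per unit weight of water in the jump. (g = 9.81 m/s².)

ΔE = 1.287 m

Fr₁ = 3.212 (given).
Sequent-depth ratio: y₂/y₁ = ½[√(1 + 8Fr₁²) − 1] = ½[√83.536 − 1] = 4.070.
y₂ = 4.070 × 0.7244 = 2.948 m.
Head loss: ΔE = (y₂ − y₁)³/(4y₁y₂) = (2.948 − 0.7244)³/(4×0.7244×2.948) = 11.00/8.543 = 1.287 m.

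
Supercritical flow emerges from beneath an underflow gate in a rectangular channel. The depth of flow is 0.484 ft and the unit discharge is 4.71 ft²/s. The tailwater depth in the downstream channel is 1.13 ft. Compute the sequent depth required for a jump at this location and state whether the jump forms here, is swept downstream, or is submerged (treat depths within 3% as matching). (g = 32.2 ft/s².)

y₂ = 1.46 ft; the jump is swept downstream

V₁ = q/y₁ = 4.71/0.484 = 9.73 ft/s. Fr₁ = V₁/√(g·y₁) = 9.73/√(32.2×0.484) = 2.47.
Sequent-depth ratio: y₂/y₁ = ½[√(1 + 8Fr₁²) − 1] = ½[√49.61 − 1] = 3.02.
y₂ = 3.02 × 0.484 = 1.46 ft.
Tailwater y_tw = 1.13 ft: y_tw < y₂, so the jump is swept downstream.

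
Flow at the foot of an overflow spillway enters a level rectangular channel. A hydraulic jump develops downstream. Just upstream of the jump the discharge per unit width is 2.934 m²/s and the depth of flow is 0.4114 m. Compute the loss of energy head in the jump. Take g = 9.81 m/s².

V₁ = q/y₁ = 2.934/0.4114 = 7.132 m/s. Fr₁ = V₁/√(g·y₁) = 7.132/√(9.81×0.4114) = 3.550.
Bélanger equation: y₂/y₁ = ½[√(1 + 8Fr₁²) − 1] = ½[√101.82 − 1] = 4.545.
y₂ = 4.545 × 0.4114 = 1.870 m.
Head loss: ΔE = (y₂ − y₁)³/(4y₁y₂) = (1.870 − 0.4114)³/(4×0.4114×1.870) = 3.103/3.077 = 1.008 m.

ΔE = 1.008 m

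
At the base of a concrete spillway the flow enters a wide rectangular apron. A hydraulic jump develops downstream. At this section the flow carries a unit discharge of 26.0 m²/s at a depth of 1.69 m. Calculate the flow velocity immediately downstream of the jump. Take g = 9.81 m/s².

V₂ = 3.16 m/s

V₁ = q/y₁ = 26.0/1.69 = 15.4 m/s. Fr₁ = V₁/√(g·y₁) = 15.4/√(9.81×1.69) = 3.78.
Sequent-depth ratio: y₂/y₁ = ½[√(1 + 8Fr₁²) − 1] = ½[√115.2 − 1] = 4.87.
y₂ = 4.87 × 1.69 = 8.22 m.
V₂ = q/y₂ = 26.0/8.22 = 3.16 m/s.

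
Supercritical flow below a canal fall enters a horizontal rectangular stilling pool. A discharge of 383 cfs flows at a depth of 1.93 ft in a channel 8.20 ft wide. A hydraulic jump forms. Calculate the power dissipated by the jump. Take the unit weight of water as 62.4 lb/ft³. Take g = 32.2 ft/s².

q = Q/b = 383/8.20 = 46.7 ft²/s; V₁ = q/y₁ = 24.2 ft/s. Fr₁ = V₁/√(g·y₁) = 3.07.
Sequent-depth ratio: y₂/y₁ = ½[√(1 + 8Fr₁²) − 1] = ½[√76.39 − 1] = 3.87.
y₂ = 3.87 × 1.93 = 7.47 ft.
Head loss: ΔE = (y₂ − y₁)³/(4y₁y₂) = (7.47 − 1.93)³/(4×1.93×7.47) = 170/57.7 = 2.95 ft.
P = γ·Q·ΔE/550 = 62.4 × 383 × 2.95 / 550 = 128 hp.

P = 128 hp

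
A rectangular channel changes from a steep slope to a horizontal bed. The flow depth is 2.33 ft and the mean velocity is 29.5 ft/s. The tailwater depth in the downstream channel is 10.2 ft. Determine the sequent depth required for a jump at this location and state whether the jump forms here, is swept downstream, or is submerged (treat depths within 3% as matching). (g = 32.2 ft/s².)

Fr₁ = V₁/√(g·y₁) = 29.5/√(32.2×2.33) = 3.41.
Conjugate-depth relation: y₂/y₁ = ½[√(1 + 8Fr₁²) − 1] = ½[√93.79 − 1] = 4.34.
y₂ = 4.34 × 2.33 = 10.1 ft.
Tailwater y_tw = 10.2 ft: y_tw ≈ y₂, so the jump forms here.

y₂ = 10.1 ft; the jump forms here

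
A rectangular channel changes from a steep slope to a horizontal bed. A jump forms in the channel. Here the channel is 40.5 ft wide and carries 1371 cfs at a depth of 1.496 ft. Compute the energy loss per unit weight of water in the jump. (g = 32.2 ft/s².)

q = Q/b = 1371/40.5 = 33.85 ft²/s; V₁ = q/y₁ = 22.63 ft/s. Fr₁ = V₁/√(g·y₁) = 3.260.
Sequent-depth ratio: y₂/y₁ = ½[√(1 + 8Fr₁²) − 1] = ½[√86.036 − 1] = 4.138.
y₂ = 4.138 × 1.496 = 6.190 ft.
V₂ = q/y₂ = 33.85/6.190 = 5.469 ft/s. E₁ = y₁ + V₁²/2g = 9.447 ft; E₂ = y₂ + V₂²/2g = 6.655 ft. ΔE = E₁ − E₂ = 2.792 ft.

ΔE = 2.792 ft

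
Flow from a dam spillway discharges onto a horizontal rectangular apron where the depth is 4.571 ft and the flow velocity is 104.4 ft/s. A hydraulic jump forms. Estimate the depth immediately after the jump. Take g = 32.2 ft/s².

Fr₁ = V₁/√(g·y₁) = 104.4/√(32.2×4.571) = 8.605.
Bélanger equation: y₂/y₁ = ½[√(1 + 8Fr₁²) − 1] = ½[√593.41 − 1] = 11.68.
y₂ = 11.68 × 4.571 = 53.39 ft.

y₂ = 53.39 ft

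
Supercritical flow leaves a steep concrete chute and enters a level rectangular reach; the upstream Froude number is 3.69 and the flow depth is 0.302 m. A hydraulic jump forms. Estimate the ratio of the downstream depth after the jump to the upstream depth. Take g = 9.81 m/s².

y₂/y₁ = 4.74

Fr₁ = 3.69 (given).
From the momentum equation for a rectangular channel, y₂/y₁ = ½[√(1 + 8Fr₁²) − 1] = ½[√109.9 − 1] = 4.74.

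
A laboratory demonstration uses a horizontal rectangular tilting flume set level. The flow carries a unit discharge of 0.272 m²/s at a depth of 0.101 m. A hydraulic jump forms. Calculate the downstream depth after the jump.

V₁ = q/y₁ = 0.272/0.101 = 2.69 m/s. Fr₁ = V₁/√(g·y₁) = 2.69/√(9.81×0.101) = 2.71.
Conjugate-depth relation: y₂/y₁ = ½[√(1 + 8Fr₁²) − 1] = ½[√59.56 − 1] = 3.36.
y₂ = 3.36 × 0.101 = 0.339 m.

y₂ = 0.339 m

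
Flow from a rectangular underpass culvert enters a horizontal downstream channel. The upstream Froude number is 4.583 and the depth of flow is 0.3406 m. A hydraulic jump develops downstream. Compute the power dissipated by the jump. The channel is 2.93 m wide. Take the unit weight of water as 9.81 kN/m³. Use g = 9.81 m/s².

P = 145.5 kW

Fr₁ = 4.583 (given).
By Bélanger, y₂/y₁ = ½[√(1 + 8Fr₁²) − 1] = ½[√169.03 − 1] = 6.001.
y₂ = 6.001 × 0.3406 = 2.044 m.
V₁ = Fr₁·√(g·y₁) = 4.583×√(9.81×0.3406) = 8.377 m/s; q = V₁·y₁ = 2.853 m²/s. V₂ = q/y₂ = 2.853/2.044 = 1.396 m/s. E₁ = y₁ + V₁²/2g = 3.918 m; E₂ = y₂ + V₂²/2g = 2.143 m. ΔE = E₁ − E₂ = 1.774 m.
Q = q·b = 2.853 × 2.93 = 8.360 m³/s. P = γ·Q·ΔE = 9.81 × 8.360 × 1.774 = 145.5 kW.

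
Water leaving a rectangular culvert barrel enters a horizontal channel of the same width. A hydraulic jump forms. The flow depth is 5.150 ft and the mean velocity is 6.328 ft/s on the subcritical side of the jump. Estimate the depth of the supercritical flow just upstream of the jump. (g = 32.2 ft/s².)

Fr₂ = V₂/√(g·y₂) = 6.328/√(32.2×5.150) = 0.4914.
From the momentum equation (using Fr₂), y₁/y₂ = ½[√(1 + 8Fr₂²) − 1] = ½[√2.9318 − 1] = 0.3561.
y₁ = 0.3561 × 5.150 = 1.834 ft.

y₁ = 1.834 ft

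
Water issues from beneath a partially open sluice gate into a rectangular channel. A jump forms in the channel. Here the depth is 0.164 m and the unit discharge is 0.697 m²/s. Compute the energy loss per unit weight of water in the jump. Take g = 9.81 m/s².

V₁ = q/y₁ = 0.697/0.164 = 4.25 m/s. Fr₁ = V₁/√(g·y₁) = 4.25/√(9.81×0.164) = 3.35.
Sequent-depth ratio: y₂/y₁ = ½[√(1 + 8Fr₁²) − 1] = ½[√90.82 − 1] = 4.26.
y₂ = 4.26 × 0.164 = 0.699 m.
V₂ = q/y₂ = 0.697/0.699 = 0.997 m/s. E₁ = y₁ + V₁²/2g = 1.08 m; E₂ = y₂ + V₂²/2g = 0.750 m. ΔE = E₁ − E₂ = 0.335 m.

ΔE = 0.335 m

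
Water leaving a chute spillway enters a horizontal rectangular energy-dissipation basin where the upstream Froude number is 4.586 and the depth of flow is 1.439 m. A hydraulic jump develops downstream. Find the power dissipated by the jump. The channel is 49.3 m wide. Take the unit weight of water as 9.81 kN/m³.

P = 90062 kW

Fr₁ = 4.586 (given).
Bélanger equation: y₂/y₁ = ½[√(1 + 8Fr₁²) − 1] = ½[√169.25 − 1] = 6.005.
y₂ = 6.005 × 1.439 = 8.641 m.
V₁ = Fr₁·√(g·y₁) = 4.586×√(9.81×1.439) = 17.23 m/s; q = V₁·y₁ = 24.79 m²/s. V₂ = q/y₂ = 24.79/8.641 = 2.869 m/s. E₁ = y₁ + V₁²/2g = 16.57 m; E₂ = y₂ + V₂²/2g = 9.061 m. ΔE = E₁ − E₂ = 7.510 m.
Q = q·b = 24.79 × 49.3 = 1222 m³/s. P = γ·Q·ΔE = 9.81 × 1222 × 7.510 = 90062 kW.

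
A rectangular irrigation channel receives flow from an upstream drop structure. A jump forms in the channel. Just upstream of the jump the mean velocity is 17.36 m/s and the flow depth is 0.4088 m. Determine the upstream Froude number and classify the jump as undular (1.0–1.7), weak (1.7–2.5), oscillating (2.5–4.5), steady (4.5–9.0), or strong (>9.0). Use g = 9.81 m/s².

Fr₁ = 8.669; steady jump

Fr₁ = V₁/√(g·y₁) = 17.36/√(9.81×0.4088) = 8.669.
Fr₁ = 8.669 lies in the steady range.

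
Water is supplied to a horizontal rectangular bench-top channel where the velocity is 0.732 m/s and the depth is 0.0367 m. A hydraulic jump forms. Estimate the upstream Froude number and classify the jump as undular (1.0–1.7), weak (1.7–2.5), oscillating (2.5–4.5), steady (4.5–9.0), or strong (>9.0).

Fr₁ = V₁/√(g·y₁) = 0.732/√(9.81×0.0367) = 1.22.
Fr₁ = 1.22 lies in the undular range.

Fr₁ = 1.22; undular jump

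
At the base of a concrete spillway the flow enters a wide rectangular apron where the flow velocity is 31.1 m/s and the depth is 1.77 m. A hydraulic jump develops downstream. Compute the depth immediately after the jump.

y₂ = 17.8 m

Fr₁ = V₁/√(g·y₁) = 31.1/√(9.81×1.77) = 7.46.
By Bélanger, y₂/y₁ = ½[√(1 + 8Fr₁²) − 1] = ½[√446.6 − 1] = 10.1.
y₂ = 10.1 × 1.77 = 17.8 m.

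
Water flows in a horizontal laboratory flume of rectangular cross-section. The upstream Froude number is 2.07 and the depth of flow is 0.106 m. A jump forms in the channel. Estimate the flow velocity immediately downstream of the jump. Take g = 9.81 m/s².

Fr₁ = 2.07 (given).
By Bélanger, y₂/y₁ = ½[√(1 + 8Fr₁²) − 1] = ½[√35.28 − 1] = 2.47.
y₂ = 2.47 × 0.106 = 0.262 m.
V₁ = Fr₁·√(g·y₁) = 2.07×√(9.81×0.106) = 2.11 m/s; q = V₁·y₁ = 0.224 m²/s.
V₂ = q/y₂ = 0.224/0.262 = 0.855 m/s.

V₂ = 0.855 m/s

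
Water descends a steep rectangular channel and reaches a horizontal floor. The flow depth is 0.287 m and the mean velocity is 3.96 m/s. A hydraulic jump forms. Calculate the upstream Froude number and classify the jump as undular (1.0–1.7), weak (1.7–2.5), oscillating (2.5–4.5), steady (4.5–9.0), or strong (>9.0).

Fr₁ = 2.36; weak jump

Fr₁ = V₁/√(g·y₁) = 3.96/√(9.81×0.287) = 2.36.
Fr₁ = 2.36 lies in the weak range.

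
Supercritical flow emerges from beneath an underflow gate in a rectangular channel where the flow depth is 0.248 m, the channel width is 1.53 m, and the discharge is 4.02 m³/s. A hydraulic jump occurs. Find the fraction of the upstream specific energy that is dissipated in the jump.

ΔE/E₁ = 0.610 (61.0%)

q = Q/b = 4.02/1.53 = 2.63 m²/s; V₁ = q/y₁ = 10.6 m/s. Fr₁ = V₁/√(g·y₁) = 6.79.
Conjugate-depth relation: y₂/y₁ = ½[√(1 + 8Fr₁²) − 1] = ½[√370.1 − 1] = 9.12.
y₂ = 9.12 × 0.248 = 2.26 m.
E₁ = y₁ + V₁²/2g = 5.97 m. ΔE = (y₂ − y₁)³/(4y₁y₂) = 3.64 m. ΔE/E₁ = 3.64/5.97 = 0.610.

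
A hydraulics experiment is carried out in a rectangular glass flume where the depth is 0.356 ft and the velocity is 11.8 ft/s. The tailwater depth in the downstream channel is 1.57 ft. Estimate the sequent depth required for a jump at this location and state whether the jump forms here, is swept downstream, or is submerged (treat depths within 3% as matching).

y₂ = 1.59 ft; the jump forms here

Fr₁ = V₁/√(g·y₁) = 11.8/√(32.2×0.356) = 3.49.
By Bélanger, y₂/y₁ = ½[√(1 + 8Fr₁²) − 1] = ½[√98.17 − 1] = 4.45.
y₂ = 4.45 × 0.356 = 1.59 ft.
Tailwater y_tw = 1.57 ft: y_tw ≈ y₂, so the jump forms here.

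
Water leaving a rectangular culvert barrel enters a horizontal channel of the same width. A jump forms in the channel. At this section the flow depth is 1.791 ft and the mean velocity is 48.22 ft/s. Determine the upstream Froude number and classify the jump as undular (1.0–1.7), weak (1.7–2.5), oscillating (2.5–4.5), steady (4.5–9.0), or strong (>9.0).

Fr₁ = V₁/√(g·y₁) = 48.22/√(32.2×1.791) = 6.350.
Fr₁ = 6.350 lies in the steady range.

Fr₁ = 6.350; steady jump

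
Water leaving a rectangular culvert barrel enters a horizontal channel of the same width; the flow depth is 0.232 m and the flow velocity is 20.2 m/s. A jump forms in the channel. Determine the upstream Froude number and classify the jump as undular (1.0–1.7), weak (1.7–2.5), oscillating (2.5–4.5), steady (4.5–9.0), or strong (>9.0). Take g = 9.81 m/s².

Fr₁ = V₁/√(g·y₁) = 20.2/√(9.81×0.232) = 13.4.
Fr₁ = 13.4 lies in the strong range.

Fr₁ = 13.4; strong jump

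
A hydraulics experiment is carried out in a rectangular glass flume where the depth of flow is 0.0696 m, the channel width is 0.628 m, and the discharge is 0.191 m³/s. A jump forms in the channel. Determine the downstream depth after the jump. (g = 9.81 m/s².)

y₂ = 0.487 m

q = Q/b = 0.191/0.628 = 0.304 m²/s; V₁ = q/y₁ = 4.37 m/s. Fr₁ = V₁/√(g·y₁) = 5.29.
By Bélanger, y₂/y₁ = ½[√(1 + 8Fr₁²) − 1] = ½[√224.7 − 1] = 7.00.
y₂ = 7.00 × 0.0696 = 0.487 m.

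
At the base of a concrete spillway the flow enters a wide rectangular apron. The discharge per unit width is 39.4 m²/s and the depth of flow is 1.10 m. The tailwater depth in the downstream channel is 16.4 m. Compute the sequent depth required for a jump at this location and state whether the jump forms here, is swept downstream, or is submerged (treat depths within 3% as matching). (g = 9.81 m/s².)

V₁ = q/y₁ = 39.4/1.10 = 35.8 m/s. Fr₁ = V₁/√(g·y₁) = 35.8/√(9.81×1.10) = 10.9.
Sequent-depth ratio: y₂/y₁ = ½[√(1 + 8Fr₁²) − 1] = ½[√952.1 − 1] = 14.9.
y₂ = 14.9 × 1.10 = 16.4 m.
Tailwater y_tw = 16.4 m: y_tw ≈ y₂, so the jump forms here.

y₂ = 16.4 m; the jump forms here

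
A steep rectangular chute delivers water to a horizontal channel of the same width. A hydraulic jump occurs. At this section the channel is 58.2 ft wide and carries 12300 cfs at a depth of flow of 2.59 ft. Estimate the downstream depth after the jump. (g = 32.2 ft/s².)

y₂ = 31.5 ft

q = Q/b = 12300/58.2 = 211 ft²/s; V₁ = q/y₁ = 81.6 ft/s. Fr₁ = V₁/√(g·y₁) = 8.94.
Sequent-depth ratio: y₂/y₁ = ½[√(1 + 8Fr₁²) − 1] = ½[√639.7 − 1] = 12.1.
y₂ = 12.1 × 2.59 = 31.5 ft.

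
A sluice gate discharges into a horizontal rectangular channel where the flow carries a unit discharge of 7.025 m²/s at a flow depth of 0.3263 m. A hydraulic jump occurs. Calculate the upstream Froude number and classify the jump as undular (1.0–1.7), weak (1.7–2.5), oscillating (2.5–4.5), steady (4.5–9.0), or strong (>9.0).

Fr₁ = 12.03; strong jump

V₁ = q/y₁ = 7.025/0.3263 = 21.53 m/s. Fr₁ = V₁/√(g·y₁) = 21.53/√(9.81×0.3263) = 12.03.
Fr₁ = 12.03 lies in the strong range.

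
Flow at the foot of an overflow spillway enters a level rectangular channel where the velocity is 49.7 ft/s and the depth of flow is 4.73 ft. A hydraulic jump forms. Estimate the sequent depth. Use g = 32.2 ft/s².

y₂ = 24.7 ft

Fr₁ = V₁/√(g·y₁) = 49.7/√(32.2×4.73) = 4.03.
Conjugate-depth relation: y₂/y₁ = ½[√(1 + 8Fr₁²) − 1] = ½[√130.7 − 1] = 5.22.
y₂ = 5.22 × 4.73 = 24.7 ft.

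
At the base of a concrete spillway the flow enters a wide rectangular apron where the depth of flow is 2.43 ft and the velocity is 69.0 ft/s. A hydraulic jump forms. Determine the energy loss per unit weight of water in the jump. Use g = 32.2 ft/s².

ΔE = 50.1 ft

Fr₁ = V₁/√(g·y₁) = 69.0/√(32.2×2.43) = 7.80.
Conjugate-depth relation: y₂/y₁ = ½[√(1 + 8Fr₁²) − 1] = ½[√487.8 − 1] = 10.5.
y₂ = 10.5 × 2.43 = 25.6 ft.
Head loss: ΔE = (y₂ − y₁)³/(4y₁y₂) = (25.6 − 2.43)³/(4×2.43×25.6) = 12469/249 = 50.1 ft.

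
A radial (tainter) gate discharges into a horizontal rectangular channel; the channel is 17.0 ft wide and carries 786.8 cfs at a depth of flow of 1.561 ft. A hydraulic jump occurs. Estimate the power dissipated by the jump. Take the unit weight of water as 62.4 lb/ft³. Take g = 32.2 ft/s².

q = Q/b = 786.8/17.0 = 46.28 ft²/s; V₁ = q/y₁ = 29.65 ft/s. Fr₁ = V₁/√(g·y₁) = 4.182.
Conjugate-depth relation: y₂/y₁ = ½[√(1 + 8Fr₁²) − 1] = ½[√140.91 − 1] = 5.435.
y₂ = 5.435 × 1.561 = 8.485 ft.
Head loss: ΔE = (y₂ − y₁)³/(4y₁y₂) = (8.485 − 1.561)³/(4×1.561×8.485) = 331.9/52.98 = 6.265 ft.
P = γ·Q·ΔE/550 = 62.4 × 786.8 × 6.265 / 550 = 559.2 hp.

P = 559.2 hp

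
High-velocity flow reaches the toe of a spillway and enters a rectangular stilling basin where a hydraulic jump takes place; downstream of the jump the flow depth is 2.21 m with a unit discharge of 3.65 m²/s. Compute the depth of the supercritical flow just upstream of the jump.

V₂ = q/y₂ = 3.65/2.21 = 1.65 m/s; Fr₂ = V₂/√(g·y₂) = 0.355.
Since the conjugate-depth ratio holds either way, y₁/y₂ = ½[√(1 + 8Fr₂²) − 1] = ½[√2.007 − 1] = 0.208.
y₁ = 0.208 × 2.21 = 0.460 m.

y₁ = 0.460 m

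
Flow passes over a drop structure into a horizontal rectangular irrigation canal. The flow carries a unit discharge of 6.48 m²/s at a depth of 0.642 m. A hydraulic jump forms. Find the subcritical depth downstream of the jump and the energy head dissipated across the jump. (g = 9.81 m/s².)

y₂ = 3.34 m; ΔE = 2.30 m

V₁ = q/y₁ = 6.48/0.642 = 10.1 m/s. Fr₁ = V₁/√(g·y₁) = 10.1/√(9.81×0.642) = 4.02.
Sequent-depth ratio: y₂/y₁ = ½[√(1 + 8Fr₁²) − 1] = ½[√130.4 − 1] = 5.21.
y₂ = 5.21 × 0.642 = 3.34 m.
Head loss: ΔE = (y₂ − y₁)³/(4y₁y₂) = (3.34 − 0.642)³/(4×0.642×3.34) = 19.7/8.59 = 2.30 m.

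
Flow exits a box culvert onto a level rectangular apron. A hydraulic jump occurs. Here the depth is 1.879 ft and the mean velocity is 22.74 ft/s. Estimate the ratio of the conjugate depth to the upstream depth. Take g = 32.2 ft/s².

y₂/y₁ = 3.665

Fr₁ = V₁/√(g·y₁) = 22.74/√(32.2×1.879) = 2.923.
Bélanger equation: y₂/y₁ = ½[√(1 + 8Fr₁²) − 1] = ½[√69.374 − 1] = 3.665.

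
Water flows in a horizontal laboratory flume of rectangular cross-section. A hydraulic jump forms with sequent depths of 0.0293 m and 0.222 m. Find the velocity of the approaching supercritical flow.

V₁ = 3.06 m/s

For a rectangular channel the momentum equation gives q² = ½·g·y₁·y₂·(y₁ + y₂) = ½×9.81×0.0293×0.222×0.251 = 0.00802.
q = √0.00802 = 0.0895 m²/s.
V₁ = q/y₁ = 0.0895/0.0293 = 3.06 m/s.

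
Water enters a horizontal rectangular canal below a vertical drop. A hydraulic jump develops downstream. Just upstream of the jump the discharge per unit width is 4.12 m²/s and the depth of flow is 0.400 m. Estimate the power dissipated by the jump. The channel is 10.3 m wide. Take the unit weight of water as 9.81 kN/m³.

V₁ = q/y₁ = 4.12/0.400 = 10.3 m/s. Fr₁ = V₁/√(g·y₁) = 10.3/√(9.81×0.400) = 5.20.
Bélanger equation: y₂/y₁ = ½[√(1 + 8Fr₁²) − 1] = ½[√217.3 − 1] = 6.87.
y₂ = 6.87 × 0.400 = 2.75 m.
Head loss: ΔE = (y₂ − y₁)³/(4y₁y₂) = (2.75 − 0.400)³/(4×0.400×2.75) = 12.9/4.40 = 2.94 m.
Q = q·b = 4.12 × 10.3 = 42.4 m³/s. P = γ·Q·ΔE = 9.81 × 42.4 × 2.94 = 1226 kW.

P = 1226 kW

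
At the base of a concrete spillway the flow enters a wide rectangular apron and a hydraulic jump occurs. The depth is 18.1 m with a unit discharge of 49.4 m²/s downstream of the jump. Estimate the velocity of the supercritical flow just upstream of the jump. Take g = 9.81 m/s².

V₁ = 35.1 m/s

V₂ = q/y₂ = 49.4/18.1 = 2.73 m/s; Fr₂ = V₂/√(g·y₂) = 0.205.
Since the conjugate-depth ratio holds either way, y₁/y₂ = ½[√(1 + 8Fr₂²) − 1] = ½[√1.336 − 1] = 0.0778.
y₁ = 0.0778 × 18.1 = 1.41 m.
V₁ = q/y₁ = 49.4/1.41 = 35.1 m/s.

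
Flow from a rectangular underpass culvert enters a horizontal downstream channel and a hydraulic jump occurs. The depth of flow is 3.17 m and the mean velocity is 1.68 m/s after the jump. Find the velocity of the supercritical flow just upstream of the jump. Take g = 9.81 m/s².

Fr₂ = V₂/√(g·y₂) = 1.68/√(9.81×3.17) = 0.301.
The Bélanger relation is symmetric: y₁/y₂ = ½[√(1 + 8Fr₂²) − 1] = ½[√1.726 − 1] = 0.157.
y₁ = 0.157 × 3.17 = 0.497 m.
V₁ = q/y₁ = 5.33/0.497 = 10.7 m/s.

V₁ = 10.7 m/s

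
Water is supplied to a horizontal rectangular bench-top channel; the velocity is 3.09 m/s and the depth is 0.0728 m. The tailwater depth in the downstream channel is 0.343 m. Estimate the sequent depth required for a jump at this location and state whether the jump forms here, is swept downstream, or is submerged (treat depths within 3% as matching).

Fr₁ = V₁/√(g·y₁) = 3.09/√(9.81×0.0728) = 3.66.
By Bélanger, y₂/y₁ = ½[√(1 + 8Fr₁²) − 1] = ½[√108.0 − 1] = 4.70.
y₂ = 4.70 × 0.0728 = 0.342 m.
Tailwater y_tw = 0.343 m: y_tw ≈ y₂, so the jump forms here.

y₂ = 0.342 m; the jump forms here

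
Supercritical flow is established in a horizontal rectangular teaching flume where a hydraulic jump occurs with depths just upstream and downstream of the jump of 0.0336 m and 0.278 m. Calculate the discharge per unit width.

For a rectangular channel the momentum equation gives q² = ½·g·y₁·y₂·(y₁ + y₂) = ½×9.81×0.0336×0.278×0.312 = 0.0143.
q = √0.0143 = 0.119 m²/s.

q = 0.119 m²/s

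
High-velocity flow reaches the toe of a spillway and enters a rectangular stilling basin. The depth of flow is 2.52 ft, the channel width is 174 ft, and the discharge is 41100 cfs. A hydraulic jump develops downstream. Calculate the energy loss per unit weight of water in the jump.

q = Q/b = 41100/174 = 236 ft²/s; V₁ = q/y₁ = 93.7 ft/s. Fr₁ = V₁/√(g·y₁) = 10.4.
Conjugate-depth relation: y₂/y₁ = ½[√(1 + 8Fr₁²) − 1] = ½[√867.2 − 1] = 14.2.
y₂ = 14.2 × 2.52 = 35.8 ft.
Head loss: ΔE = (y₂ − y₁)³/(4y₁y₂) = (35.8 − 2.52)³/(4×2.52×35.8) = 37009/361 = 102 ft.

ΔE = 102 ft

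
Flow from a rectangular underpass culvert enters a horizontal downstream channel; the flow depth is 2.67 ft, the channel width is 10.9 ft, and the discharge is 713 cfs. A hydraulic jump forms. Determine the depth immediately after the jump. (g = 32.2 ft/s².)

y₂ = 8.73 ft

q = Q/b = 713/10.9 = 65.4 ft²/s; V₁ = q/y₁ = 24.5 ft/s. Fr₁ = V₁/√(g·y₁) = 2.64.
Bélanger equation: y₂/y₁ = ½[√(1 + 8Fr₁²) − 1] = ½[√56.85 − 1] = 3.27.
y₂ = 3.27 × 2.67 = 8.73 ft.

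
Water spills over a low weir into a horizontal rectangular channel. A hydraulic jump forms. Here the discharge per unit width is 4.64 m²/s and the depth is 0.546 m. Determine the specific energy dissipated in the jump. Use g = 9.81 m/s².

ΔE = 1.49 m

V₁ = q/y₁ = 4.64/0.546 = 8.50 m/s. Fr₁ = V₁/√(g·y₁) = 8.50/√(9.81×0.546) = 3.67.
From the momentum equation for a rectangular channel, y₂/y₁ = ½[√(1 + 8Fr₁²) − 1] = ½[√108.9 − 1] = 4.72.
y₂ = 4.72 × 0.546 = 2.58 m.
Head loss: ΔE = (y₂ − y₁)³/(4y₁y₂) = (2.58 − 0.546)³/(4×0.546×2.58) = 8.36/5.62 = 1.49 m.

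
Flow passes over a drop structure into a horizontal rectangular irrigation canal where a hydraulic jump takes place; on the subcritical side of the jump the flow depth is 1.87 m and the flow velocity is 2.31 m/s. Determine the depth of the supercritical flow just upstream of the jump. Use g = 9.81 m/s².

y₁ = 0.770 m

Fr₂ = V₂/√(g·y₂) = 2.31/√(9.81×1.87) = 0.539.
From the momentum equation (using Fr₂), y₁/y₂ = ½[√(1 + 8Fr₂²) − 1] = ½[√3.327 − 1] = 0.412.
y₁ = 0.412 × 1.87 = 0.770 m.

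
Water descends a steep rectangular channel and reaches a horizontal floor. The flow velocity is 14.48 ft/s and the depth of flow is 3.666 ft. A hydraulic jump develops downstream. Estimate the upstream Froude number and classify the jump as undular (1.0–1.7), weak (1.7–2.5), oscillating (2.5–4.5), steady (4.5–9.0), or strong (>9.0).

Fr₁ = V₁/√(g·y₁) = 14.48/√(32.2×3.666) = 1.333.
Fr₁ = 1.333 lies in the undular range.

Fr₁ = 1.333; undular jump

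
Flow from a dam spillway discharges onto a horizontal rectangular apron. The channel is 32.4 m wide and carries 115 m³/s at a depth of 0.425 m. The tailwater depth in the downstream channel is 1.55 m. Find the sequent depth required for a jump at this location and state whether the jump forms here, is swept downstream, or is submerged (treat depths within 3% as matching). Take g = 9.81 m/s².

q = Q/b = 115/32.4 = 3.55 m²/s; V₁ = q/y₁ = 8.35 m/s. Fr₁ = V₁/√(g·y₁) = 4.09.
Bélanger equation: y₂/y₁ = ½[√(1 + 8Fr₁²) − 1] = ½[√134.8 − 1] = 5.31.
y₂ = 5.31 × 0.425 = 2.25 m.
Tailwater y_tw = 1.55 m: y_tw < y₂, so the jump is swept downstream.

y₂ = 2.25 m; the jump is swept downstream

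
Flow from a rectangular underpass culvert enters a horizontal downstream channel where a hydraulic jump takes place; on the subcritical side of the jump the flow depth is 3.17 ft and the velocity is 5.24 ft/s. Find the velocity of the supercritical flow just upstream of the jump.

Fr₂ = V₂/√(g·y₂) = 5.24/√(32.2×3.17) = 0.519.
Since the conjugate-depth ratio holds either way, y₁/y₂ = ½[√(1 + 8Fr₂²) − 1] = ½[√3.152 − 1] = 0.388.
y₁ = 0.388 × 3.17 = 1.23 ft.
V₁ = q/y₁ = 16.6/1.23 = 13.5 ft/s.

V₁ = 13.5 ft/s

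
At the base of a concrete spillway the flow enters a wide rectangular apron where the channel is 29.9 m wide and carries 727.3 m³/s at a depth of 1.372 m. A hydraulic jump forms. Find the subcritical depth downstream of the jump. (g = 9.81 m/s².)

y₂ = 8.716 m

q = Q/b = 727.3/29.9 = 24.32 m²/s; V₁ = q/y₁ = 17.73 m/s. Fr₁ = V₁/√(g·y₁) = 4.833.
Conjugate-depth relation: y₂/y₁ = ½[√(1 + 8Fr₁²) − 1] = ½[√187.83 − 1] = 6.353.
y₂ = 6.353 × 1.372 = 8.716 m.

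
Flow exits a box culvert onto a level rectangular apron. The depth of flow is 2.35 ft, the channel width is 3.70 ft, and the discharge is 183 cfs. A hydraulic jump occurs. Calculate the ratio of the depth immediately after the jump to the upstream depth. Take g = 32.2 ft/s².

y₂/y₁ = 2.96

q = Q/b = 183/3.70 = 49.5 ft²/s; V₁ = q/y₁ = 21.0 ft/s. Fr₁ = V₁/√(g·y₁) = 2.42.
Sequent-depth ratio: y₂/y₁ = ½[√(1 + 8Fr₁²) − 1] = ½[√47.83 − 1] = 2.96.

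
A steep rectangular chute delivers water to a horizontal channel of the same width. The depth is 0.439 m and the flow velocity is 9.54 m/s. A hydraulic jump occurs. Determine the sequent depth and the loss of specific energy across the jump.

y₂ = 2.64 m; ΔE = 2.31 m

Fr₁ = V₁/√(g·y₁) = 9.54/√(9.81×0.439) = 4.60.
From the momentum equation for a rectangular channel, y₂/y₁ = ½[√(1 + 8Fr₁²) − 1] = ½[√170.1 − 1] = 6.02.
y₂ = 6.02 × 0.439 = 2.64 m.
q = V₁·y₁ = 9.54 × 0.439 = 4.19 m²/s. V₂ = q/y₂ = 4.19/2.64 = 1.58 m/s. E₁ = y₁ + V₁²/2g = 5.08 m; E₂ = y₂ + V₂²/2g = 2.77 m. ΔE = E₁ − E₂ = 2.31 m.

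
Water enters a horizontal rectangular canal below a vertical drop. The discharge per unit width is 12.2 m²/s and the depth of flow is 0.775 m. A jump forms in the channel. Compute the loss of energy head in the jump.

V₁ = q/y₁ = 12.2/0.775 = 15.7 m/s. Fr₁ = V₁/√(g·y₁) = 15.7/√(9.81×0.775) = 5.71.
Bélanger equation: y₂/y₁ = ½[√(1 + 8Fr₁²) − 1] = ½[√261.8 − 1] = 7.59.
y₂ = 7.59 × 0.775 = 5.88 m.
Head loss: ΔE = (y₂ − y₁)³/(4y₁y₂) = (5.88 − 0.775)³/(4×0.775×5.88) = 133/18.2 = 7.30 m.

ΔE = 7.30 m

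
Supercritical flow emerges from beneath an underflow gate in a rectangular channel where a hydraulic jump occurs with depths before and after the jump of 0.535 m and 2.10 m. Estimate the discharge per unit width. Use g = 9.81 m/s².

For a rectangular channel the momentum equation gives q² = ½·g·y₁·y₂·(y₁ + y₂) = ½×9.81×0.535×2.10×2.64 = 14.5.
q = √14.5 = 3.81 m²/s.

q = 3.81 m²/s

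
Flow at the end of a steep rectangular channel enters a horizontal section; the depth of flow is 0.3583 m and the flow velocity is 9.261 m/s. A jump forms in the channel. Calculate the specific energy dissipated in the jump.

ΔE = 2.296 m

Fr₁ = V₁/√(g·y₁) = 9.261/√(9.81×0.3583) = 4.940.
Sequent-depth ratio: y₂/y₁ = ½[√(1 + 8Fr₁²) − 1] = ½[√196.20 − 1] = 6.504.
y₂ = 6.504 × 0.3583 = 2.330 m.
q = V₁·y₁ = 9.261 × 0.3583 = 3.318 m²/s. V₂ = q/y₂ = 3.318/2.330 = 1.424 m/s. E₁ = y₁ + V₁²/2g = 4.730 m; E₂ = y₂ + V₂²/2g = 2.434 m. ΔE = E₁ − E₂ = 2.296 m.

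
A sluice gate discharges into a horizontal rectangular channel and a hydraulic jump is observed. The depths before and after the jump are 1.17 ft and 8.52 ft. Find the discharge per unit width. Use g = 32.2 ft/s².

For a rectangular channel the momentum equation gives q² = ½·g·y₁·y₂·(y₁ + y₂) = ½×32.2×1.17×8.52×9.69 = 1555.
q = √1555 = 39.4 ft²/s.

q = 39.4 ft²/s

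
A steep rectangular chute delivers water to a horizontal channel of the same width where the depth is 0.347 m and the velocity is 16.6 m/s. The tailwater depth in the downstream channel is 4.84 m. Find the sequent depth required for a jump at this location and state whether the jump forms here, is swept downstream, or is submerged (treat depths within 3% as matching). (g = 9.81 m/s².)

y₂ = 4.25 m; the jump is submerged

Fr₁ = V₁/√(g·y₁) = 16.6/√(9.81×0.347) = 9.00.
From the momentum equation for a rectangular channel, y₂/y₁ = ½[√(1 + 8Fr₁²) − 1] = ½[√648.6 − 1] = 12.2.
y₂ = 12.2 × 0.347 = 4.25 m.
Tailwater y_tw = 4.84 m: y_tw > y₂, so the jump is submerged.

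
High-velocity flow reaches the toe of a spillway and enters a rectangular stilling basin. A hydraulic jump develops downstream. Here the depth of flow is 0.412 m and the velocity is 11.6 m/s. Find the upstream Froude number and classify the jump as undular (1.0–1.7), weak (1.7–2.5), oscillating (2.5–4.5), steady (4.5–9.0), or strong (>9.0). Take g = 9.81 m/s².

Fr₁ = 5.77; steady jump

Fr₁ = V₁/√(g·y₁) = 11.6/√(9.81×0.412) = 5.77.
Fr₁ = 5.77 lies in the steady range.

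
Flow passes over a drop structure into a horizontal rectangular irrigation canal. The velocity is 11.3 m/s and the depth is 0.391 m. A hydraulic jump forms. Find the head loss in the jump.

ΔE = 3.79 m

Fr₁ = V₁/√(g·y₁) = 11.3/√(9.81×0.391) = 5.77.
By Bélanger, y₂/y₁ = ½[√(1 + 8Fr₁²) − 1] = ½[√267.3 − 1] = 7.67.
y₂ = 7.67 × 0.391 = 3.00 m.
Head loss: ΔE = (y₂ − y₁)³/(4y₁y₂) = (3.00 − 0.391)³/(4×0.391×3.00) = 17.8/4.69 = 3.79 m.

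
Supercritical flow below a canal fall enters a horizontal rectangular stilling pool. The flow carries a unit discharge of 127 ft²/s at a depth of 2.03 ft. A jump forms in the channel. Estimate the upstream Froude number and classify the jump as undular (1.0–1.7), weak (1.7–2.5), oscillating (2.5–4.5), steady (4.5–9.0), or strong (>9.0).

Fr₁ = 7.74; steady jump

V₁ = q/y₁ = 127/2.03 = 62.6 ft/s. Fr₁ = V₁/√(g·y₁) = 62.6/√(32.2×2.03) = 7.74.
Fr₁ = 7.74 lies in the steady range.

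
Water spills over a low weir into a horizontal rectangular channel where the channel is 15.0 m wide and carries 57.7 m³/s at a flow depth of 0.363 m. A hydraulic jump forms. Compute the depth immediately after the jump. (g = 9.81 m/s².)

q = Q/b = 57.7/15.0 = 3.85 m²/s; V₁ = q/y₁ = 10.6 m/s. Fr₁ = V₁/√(g·y₁) = 5.62.
From the momentum equation for a rectangular channel, y₂/y₁ = ½[√(1 + 8Fr₁²) − 1] = ½[√253.3 − 1] = 7.46.
y₂ = 7.46 × 0.363 = 2.71 m.

y₂ = 2.71 m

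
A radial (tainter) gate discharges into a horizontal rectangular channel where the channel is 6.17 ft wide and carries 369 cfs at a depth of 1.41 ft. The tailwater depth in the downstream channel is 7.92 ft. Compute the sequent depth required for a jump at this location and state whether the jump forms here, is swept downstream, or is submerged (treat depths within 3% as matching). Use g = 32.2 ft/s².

y₂ = 11.9 ft; the jump is swept downstream

q = Q/b = 369/6.17 = 59.8 ft²/s; V₁ = q/y₁ = 42.4 ft/s. Fr₁ = V₁/√(g·y₁) = 6.29.
Bélanger equation: y₂/y₁ = ½[√(1 + 8Fr₁²) − 1] = ½[√318.0 − 1] = 8.42.
y₂ = 8.42 × 1.41 = 11.9 ft.
Tailwater y_tw = 7.92 ft: y_tw < y₂, so the jump is swept downstream.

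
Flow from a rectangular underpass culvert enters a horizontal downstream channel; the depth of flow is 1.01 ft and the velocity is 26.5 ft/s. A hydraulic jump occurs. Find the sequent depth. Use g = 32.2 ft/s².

Fr₁ = V₁/√(g·y₁) = 26.5/√(32.2×1.01) = 4.65.
Bélanger equation: y₂/y₁ = ½[√(1 + 8Fr₁²) − 1] = ½[√173.7 − 1] = 6.09.
y₂ = 6.09 × 1.01 = 6.15 ft.

y₂ = 6.15 ft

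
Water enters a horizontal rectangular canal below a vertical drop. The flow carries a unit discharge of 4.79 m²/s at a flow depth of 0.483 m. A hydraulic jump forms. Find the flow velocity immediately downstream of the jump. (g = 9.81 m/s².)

V₂ = 1.66 m/s

V₁ = q/y₁ = 4.79/0.483 = 9.92 m/s. Fr₁ = V₁/√(g·y₁) = 9.92/√(9.81×0.483) = 4.56.
From the momentum equation for a rectangular channel, y₂/y₁ = ½[√(1 + 8Fr₁²) − 1] = ½[√167.1 − 1] = 5.96.
y₂ = 5.96 × 0.483 = 2.88 m.
V₂ = q/y₂ = 4.79/2.88 = 1.66 m/s.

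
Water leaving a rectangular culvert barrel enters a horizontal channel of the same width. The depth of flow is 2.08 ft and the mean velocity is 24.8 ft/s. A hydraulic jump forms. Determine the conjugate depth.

y₂ = 7.93 ft

Fr₁ = V₁/√(g·y₁) = 24.8/√(32.2×2.08) = 3.03.
Conjugate-depth relation: y₂/y₁ = ½[√(1 + 8Fr₁²) − 1] = ½[√74.46 − 1] = 3.81.
y₂ = 3.81 × 2.08 = 7.93 ft.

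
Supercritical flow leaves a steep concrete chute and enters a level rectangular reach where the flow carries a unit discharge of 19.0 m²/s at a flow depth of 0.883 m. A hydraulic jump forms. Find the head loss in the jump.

ΔE = 15.5 m

V₁ = q/y₁ = 19.0/0.883 = 21.5 m/s. Fr₁ = V₁/√(g·y₁) = 21.5/√(9.81×0.883) = 7.31.
Conjugate-depth relation: y₂/y₁ = ½[√(1 + 8Fr₁²) − 1] = ½[√428.6 − 1] = 9.85.
y₂ = 9.85 × 0.883 = 8.70 m.
Head loss: ΔE = (y₂ − y₁)³/(4y₁y₂) = (8.70 − 0.883)³/(4×0.883×8.70) = 477/30.7 = 15.5 m.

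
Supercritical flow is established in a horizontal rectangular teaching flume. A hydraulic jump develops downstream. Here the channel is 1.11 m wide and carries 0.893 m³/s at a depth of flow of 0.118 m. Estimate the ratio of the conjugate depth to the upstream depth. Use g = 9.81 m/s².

q = Q/b = 0.893/1.11 = 0.805 m²/s; V₁ = q/y₁ = 6.82 m/s. Fr₁ = V₁/√(g·y₁) = 6.34.
Sequent-depth ratio: y₂/y₁ = ½[√(1 + 8Fr₁²) − 1] = ½[√322.2 − 1] = 8.48.

y₂/y₁ = 8.48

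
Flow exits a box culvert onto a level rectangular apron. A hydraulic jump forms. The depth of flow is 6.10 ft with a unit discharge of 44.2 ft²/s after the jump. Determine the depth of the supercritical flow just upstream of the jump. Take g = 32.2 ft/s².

y₁ = 2.35 ft

V₂ = q/y₂ = 44.2/6.10 = 7.25 ft/s; Fr₂ = V₂/√(g·y₂) = 0.517.
Since the conjugate-depth ratio holds either way, y₁/y₂ = ½[√(1 + 8Fr₂²) − 1] = ½[√3.138 − 1] = 0.386.
y₁ = 0.386 × 6.10 = 2.35 ft.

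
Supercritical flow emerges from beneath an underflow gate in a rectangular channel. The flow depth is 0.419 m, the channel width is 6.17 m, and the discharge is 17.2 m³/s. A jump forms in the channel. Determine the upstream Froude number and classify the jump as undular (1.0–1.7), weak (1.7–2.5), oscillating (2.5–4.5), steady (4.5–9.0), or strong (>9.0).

q = Q/b = 17.2/6.17 = 2.79 m²/s; V₁ = q/y₁ = 6.65 m/s. Fr₁ = V₁/√(g·y₁) = 3.28.
Fr₁ = 3.28 lies in the oscillating range.

Fr₁ = 3.28; oscillating jump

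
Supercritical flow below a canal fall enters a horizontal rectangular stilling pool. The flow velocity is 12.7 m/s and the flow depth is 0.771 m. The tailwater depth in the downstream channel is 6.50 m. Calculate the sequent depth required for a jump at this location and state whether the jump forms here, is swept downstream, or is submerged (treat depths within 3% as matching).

y₂ = 4.66 m; the jump is submerged

Fr₁ = V₁/√(g·y₁) = 12.7/√(9.81×0.771) = 4.62.
Sequent-depth ratio: y₂/y₁ = ½[√(1 + 8Fr₁²) − 1] = ½[√171.6 − 1] = 6.05.
y₂ = 6.05 × 0.771 = 4.66 m.
Tailwater y_tw = 6.50 m: y_tw > y₂, so the jump is submerged.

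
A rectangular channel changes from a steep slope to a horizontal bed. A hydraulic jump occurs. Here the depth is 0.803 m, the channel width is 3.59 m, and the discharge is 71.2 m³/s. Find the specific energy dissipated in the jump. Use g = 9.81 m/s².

q = Q/b = 71.2/3.59 = 19.8 m²/s; V₁ = q/y₁ = 24.7 m/s. Fr₁ = V₁/√(g·y₁) = 8.80.
Conjugate-depth relation: y₂/y₁ = ½[√(1 + 8Fr₁²) − 1] = ½[√620.5 − 1] = 12.0.
y₂ = 12.0 × 0.803 = 9.60 m.
V₂ = q/y₂ = 19.8/9.60 = 2.07 m/s. E₁ = y₁ + V₁²/2g = 31.9 m; E₂ = y₂ + V₂²/2g = 9.82 m. ΔE = E₁ − E₂ = 22.1 m.

ΔE = 22.1 m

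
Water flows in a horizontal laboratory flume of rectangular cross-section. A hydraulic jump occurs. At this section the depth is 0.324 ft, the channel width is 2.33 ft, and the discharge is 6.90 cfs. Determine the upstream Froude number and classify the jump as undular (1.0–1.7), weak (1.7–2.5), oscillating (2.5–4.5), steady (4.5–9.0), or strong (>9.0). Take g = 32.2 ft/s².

Fr₁ = 2.83; oscillating jump

q = Q/b = 6.90/2.33 = 2.96 ft²/s; V₁ = q/y₁ = 9.14 ft/s. Fr₁ = V₁/√(g·y₁) = 2.83.
Fr₁ = 2.83 lies in the oscillating range.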